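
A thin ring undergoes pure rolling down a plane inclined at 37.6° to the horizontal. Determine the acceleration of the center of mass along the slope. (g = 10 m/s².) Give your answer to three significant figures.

a ≈ 3.05 m/s²

Here I = MR², so the shape factor k = I/(MR²) = 1.
Along the incline Mg sinθ − f = Ma, and torque about the center fR = Iα = kMR²(a/R) gives f = kMa.
Eliminating f: Mg sinθ = (1+k)Ma, so a = g sinθ/(1+k) = 10 × sin37.6° / 2 ≈ 3.05 m/s².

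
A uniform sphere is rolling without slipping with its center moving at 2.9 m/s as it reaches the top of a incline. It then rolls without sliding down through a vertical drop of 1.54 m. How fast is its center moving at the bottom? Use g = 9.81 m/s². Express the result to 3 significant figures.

The moment of inertia is (2/5)MR², giving k ≡ I/(MR²) = 0.4.
Rolling without slipping gives ω = v/R, so the total kinetic energy is ½Mv² + ½Iω² = ½(1+k)Mv² = (7/10)Mv².
Conserving energy between top and bottom: (7/10)Mv² = (7/10)Mv₀² + Mgh, hence v² = v₀² + 2gh/(1+k).
v = √(2.9² + 2×9.81×1.54/1.4) = √29.99 ≈ 5.48 m/s.

v ≈ 5.48 m/s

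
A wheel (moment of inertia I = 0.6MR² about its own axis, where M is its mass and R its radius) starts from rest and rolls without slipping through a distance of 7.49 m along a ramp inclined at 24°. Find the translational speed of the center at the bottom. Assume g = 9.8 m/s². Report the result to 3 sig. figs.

With I = 0.6MR², the ratio k = I/(MR²) is 0.6.
Since it rolls without slipping, ω = v/R and KE = ½Mv² + ½Iω² = ½(1+k)Mv² = (4/5)Mv².
The vertical drop is h = L sinθ = 7.49 × sin24° = 3.046 m.
Setting Mgh = (4/5)Mv² gives v = √(2gh/(1+k)) = √(2·9.8·3.046/1.6) ≈ 6.11 m/s.

v ≈ 6.11 m/s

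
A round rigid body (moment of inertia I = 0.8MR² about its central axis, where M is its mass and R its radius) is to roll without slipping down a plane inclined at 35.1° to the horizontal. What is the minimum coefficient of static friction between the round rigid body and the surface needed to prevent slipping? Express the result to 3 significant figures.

For this body I = 0.8MR², i.e. k = I/(MR²) = 0.8.
Along the incline Mg sinθ − f = Ma, and torque about the center fR = Iα = kMR²(a/R) gives f = kMa.
These give a = g sinθ/(1+k) and the required friction f = kMg sinθ/(1+k).
With N = Mg cosθ, the no-slip condition f ≤ μN gives μ_min = f/N = k tanθ/(1+k).
μ_min = 0.8 × tan35.1° / 1.8 ≈ 0.312.

μ_min ≈ 0.312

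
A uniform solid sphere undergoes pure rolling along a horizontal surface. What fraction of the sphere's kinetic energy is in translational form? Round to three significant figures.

With I = (2/5)MR², the ratio k = I/(MR²) is 0.4.
Since ω = v/R, the translational part is ½Mv² and the rotational part is ½I(v/R)² = ½kMv²; the total is ½(1+k)Mv².
The translational fraction is therefore 1/(1+k) = 1/1.4 ≈ 0.714.

fraction ≈ 0.714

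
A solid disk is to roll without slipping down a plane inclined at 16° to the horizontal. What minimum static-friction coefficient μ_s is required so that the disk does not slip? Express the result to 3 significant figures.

Here I = (1/2)MR², so the shape factor k = I/(MR²) = 0.5.
Along the incline Mg sinθ − f = Ma, and torque about the center fR = Iα = kMR²(a/R) gives f = kMa.
These give a = g sinθ/(1+k) and the required friction f = kMg sinθ/(1+k).
The normal force is N = Mg cosθ, so μ_min = f/N = k tanθ/(1+k).
μ_min = 0.5 × tan16° / 1.5 ≈ 0.0956.

μ_min ≈ 0.0956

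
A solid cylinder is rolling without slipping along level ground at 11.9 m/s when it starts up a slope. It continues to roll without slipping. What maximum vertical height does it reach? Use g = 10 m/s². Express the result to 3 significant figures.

h ≈ 10.6 m

For this body I = (1/2)MR², i.e. k = I/(MR²) = 0.5.
The rolling condition ω = v/R makes the rotational term ½I(v/R)² = ½kMv², so KE_total = ½(1+k)Mv² = (3/4)Mv².
All of this converts to potential energy at the highest point: (3/4)Mv₀² = Mgh.
Thus h = (1+k)v₀²/(2g) = 1.5 × 11.9² / (2 × 10) ≈ 10.6 m.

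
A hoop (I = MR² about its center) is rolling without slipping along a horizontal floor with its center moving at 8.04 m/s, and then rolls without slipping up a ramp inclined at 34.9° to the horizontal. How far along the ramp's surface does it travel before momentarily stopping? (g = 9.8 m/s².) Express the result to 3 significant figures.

d ≈ 11.5 m

With I = MR², the ratio k = I/(MR²) is 1.
The rolling condition ω = v/R makes the rotational term ½I(v/R)² = ½kMv², so KE_total = ½(1+k)Mv² = Mv².
Setting this equal to Mgh gives the vertical rise h = (1+k)v₀²/(2g) = 2×8.04²/(2×9.8) = 6.596 m.
The distance along the slope is d = h/sinθ = 6.596/sin34.9° ≈ 11.5 m.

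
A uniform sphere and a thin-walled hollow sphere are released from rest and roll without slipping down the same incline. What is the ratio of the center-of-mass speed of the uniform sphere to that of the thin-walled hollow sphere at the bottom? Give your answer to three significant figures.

v_ratio ≈ 1.09

Each satisfies Mgh = ½(1+k)Mv² with k = I/(MR²), so v ∝ 1/√(1+k).
For the uniform sphere k = 0.4; for the thin-walled hollow sphere k = 2/3.
v₁/v₂ = √((1+k₂)/(1+k₁)) = √(1.667/1.4) ≈ 1.09.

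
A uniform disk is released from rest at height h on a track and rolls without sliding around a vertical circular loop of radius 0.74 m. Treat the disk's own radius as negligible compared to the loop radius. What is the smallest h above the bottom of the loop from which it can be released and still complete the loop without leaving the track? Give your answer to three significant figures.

h_min ≈ 2.04 m

For this body I = (1/2)MR², i.e. k = I/(MR²) = 0.5.
At the top, contact is just lost when gravity alone supplies the centripetal force: Mg = Mv_top²/r, i.e. v_top² = gr.
With ω = v/R, the kinetic energy at speed v is ½(1+k)Mv² = (3/4)Mv².
Energy conservation from release (height h) to the top (height 2r): Mgh = Mg(2r) + (3/4)M·gr.
Thus h_min = 2r + (1+k)r/2 = r(2 + 1.5/2) = 0.74 × 2.75 ≈ 2.04 m.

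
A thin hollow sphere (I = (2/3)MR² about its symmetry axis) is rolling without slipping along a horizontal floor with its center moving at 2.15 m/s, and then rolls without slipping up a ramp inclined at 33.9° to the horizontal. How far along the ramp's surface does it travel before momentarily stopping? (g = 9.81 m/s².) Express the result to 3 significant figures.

d ≈ 0.704 m

With I = (2/3)MR², the ratio k = I/(MR²) is 2/3.
Since it rolls without slipping, ω = v/R and KE = ½Mv² + ½Iω² = ½(1+k)Mv² = (5/6)Mv².
Setting this equal to Mgh gives the vertical rise h = (1+k)v₀²/(2g) = 1.667×2.15²/(2×9.81) = 0.3927 m.
Along the incline, d = h/sinθ = 0.3927/sin33.9° ≈ 0.704 m.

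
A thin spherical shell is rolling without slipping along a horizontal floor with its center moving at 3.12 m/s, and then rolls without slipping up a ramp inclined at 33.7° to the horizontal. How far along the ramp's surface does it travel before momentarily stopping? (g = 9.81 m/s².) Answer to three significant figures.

Here I = (2/3)MR², so the shape factor k = I/(MR²) = 2/3.
Rolling without slipping gives ω = v/R, so the total kinetic energy is ½Mv² + ½Iω² = ½(1+k)Mv² = (5/6)Mv².
Setting this equal to Mgh gives the vertical rise h = (1+k)v₀²/(2g) = 1.667×3.12²/(2×9.81) = 0.8269 m.
Along the incline, d = h/sinθ = 0.8269/sin33.7° ≈ 1.49 m.

d ≈ 1.49 m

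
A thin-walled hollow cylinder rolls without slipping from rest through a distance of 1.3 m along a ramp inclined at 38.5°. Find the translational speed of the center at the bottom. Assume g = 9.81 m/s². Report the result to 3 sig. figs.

Here I = MR², so the shape factor k = I/(MR²) = 1.
The rolling condition ω = v/R makes the rotational term ½I(v/R)² = ½kMv², so KE_total = ½(1+k)Mv² = Mv².
The vertical drop is h = L sinθ = 1.3 × sin38.5° = 0.8093 m.
Setting Mgh = Mv² gives v = √(2gh/(1+k)) = √(2·9.81·0.8093/2) ≈ 2.82 m/s.

v ≈ 2.82 m/s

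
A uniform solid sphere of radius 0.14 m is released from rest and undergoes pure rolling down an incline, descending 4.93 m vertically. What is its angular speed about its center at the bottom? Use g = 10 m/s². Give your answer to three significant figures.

With I = (2/5)MR², the ratio k = I/(MR²) is 0.4.
The rolling condition ω = v/R makes the rotational term ½I(v/R)² = ½kMv², so KE_total = ½(1+k)Mv² = (7/10)Mv².
Energy conservation Mgh = ½(1+k)Mv² gives v = √(2gh/(1+k)) = √(2 × 10 × 4.93 / 1.4) = 8.392 m/s.
The angular speed follows from ω = v/R = 8.392/0.14 ≈ 59.9 rad/s.

ω ≈ 59.9 rad/s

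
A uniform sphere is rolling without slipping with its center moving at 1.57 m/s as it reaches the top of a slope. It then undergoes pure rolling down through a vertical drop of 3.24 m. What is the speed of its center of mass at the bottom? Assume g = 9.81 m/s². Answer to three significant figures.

With I = (2/5)MR², the ratio k = I/(MR²) is 0.4.
The rolling condition ω = v/R makes the rotational term ½I(v/R)² = ½kMv², so KE_total = ½(1+k)Mv² = (7/10)Mv².
Conserving energy between top and bottom: (7/10)Mv² = (7/10)Mv₀² + Mgh, hence v² = v₀² + 2gh/(1+k).
v = √(1.57² + 2×9.81×3.24/1.4) = √47.87 ≈ 6.92 m/s.

v ≈ 6.92 m/s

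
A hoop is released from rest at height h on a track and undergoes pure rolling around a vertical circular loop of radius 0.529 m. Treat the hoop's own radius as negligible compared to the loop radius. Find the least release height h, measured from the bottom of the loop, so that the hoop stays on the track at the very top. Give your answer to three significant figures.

h_min ≈ 1.59 m

For this body I = MR², i.e. k = I/(MR²) = 1.
At the top of the loop, the minimum-contact condition is Mg = Mv_top²/r, so v_top² = gr.
With ω = v/R, the kinetic energy at speed v is ½(1+k)Mv² = Mv².
Energy conservation from release (height h) to the top (height 2r): Mgh = Mg(2r) + M·gr.
Thus h_min = 2r + (1+k)r/2 = r(2 + 2/2) = 0.529 × 3 ≈ 1.59 m.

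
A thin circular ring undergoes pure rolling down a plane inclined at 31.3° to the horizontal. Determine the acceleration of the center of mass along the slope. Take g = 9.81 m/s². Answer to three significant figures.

a ≈ 2.55 m/s²

Here I = MR², so the shape factor k = I/(MR²) = 1.
Translational: Mg sinθ − f = Ma. Rotational about the CM: fR = Iα = kMRa, so f = kMa.
Eliminating f: Mg sinθ = (1+k)Ma, so a = g sinθ/(1+k) = 9.81 × sin31.3° / 2 ≈ 2.55 m/s².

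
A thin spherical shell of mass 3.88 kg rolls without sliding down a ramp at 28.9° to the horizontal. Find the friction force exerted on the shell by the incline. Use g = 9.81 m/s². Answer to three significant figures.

Here I = (2/3)MR², so the shape factor k = I/(MR²) = 2/3.
Translational: Mg sinθ − f = Ma. Rotational about the CM: fR = Iα = kMRa, so f = kMa.
Combining, a = g sinθ/(1+k) and f = kMa = kMg sinθ/(1+k).
f = (2/3) × 3.88 × 9.81 × sin28.9° / 1.667 ≈ 7.36 N.

f ≈ 7.36 N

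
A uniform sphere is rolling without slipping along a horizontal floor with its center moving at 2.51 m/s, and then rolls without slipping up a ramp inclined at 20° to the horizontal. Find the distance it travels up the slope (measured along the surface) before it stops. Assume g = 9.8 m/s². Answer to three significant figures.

d ≈ 1.32 m

The moment of inertia is (2/5)MR², giving k ≡ I/(MR²) = 0.4.
The rolling condition ω = v/R makes the rotational term ½I(v/R)² = ½kMv², so KE_total = ½(1+k)Mv² = (7/10)Mv².
Setting this equal to Mgh gives the vertical rise h = (1+k)v₀²/(2g) = 1.4×2.51²/(2×9.8) = 0.45 m.
Along the incline, d = h/sinθ = 0.45/sin20° ≈ 1.32 m.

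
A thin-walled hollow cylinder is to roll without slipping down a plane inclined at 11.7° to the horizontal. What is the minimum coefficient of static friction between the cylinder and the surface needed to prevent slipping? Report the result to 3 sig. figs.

μ_min ≈ 0.104

Here I = MR², so the shape factor k = I/(MR²) = 1.
Translational: Mg sinθ − f = Ma. Rotational about the CM: fR = Iα = kMRa, so f = kMa.
These give a = g sinθ/(1+k) and the required friction f = kMg sinθ/(1+k).
The normal force is N = Mg cosθ, so μ_min = f/N = k tanθ/(1+k).
μ_min = 1 × tan11.7° / 2 ≈ 0.104.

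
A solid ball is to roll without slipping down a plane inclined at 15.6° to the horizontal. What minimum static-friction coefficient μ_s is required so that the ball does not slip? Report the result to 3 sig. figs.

With I = (2/5)MR², the ratio k = I/(MR²) is 0.4.
Newton's second law down the slope: Mg sinθ − f = Ma. The torque equation fR = Iα (with α = a/R) gives f = kMa.
These give a = g sinθ/(1+k) and the required friction f = kMg sinθ/(1+k).
With N = Mg cosθ, the no-slip condition f ≤ μN gives μ_min = f/N = k tanθ/(1+k).
μ_min = 0.4 × tan15.6° / 1.4 ≈ 0.0798.

μ_min ≈ 0.0798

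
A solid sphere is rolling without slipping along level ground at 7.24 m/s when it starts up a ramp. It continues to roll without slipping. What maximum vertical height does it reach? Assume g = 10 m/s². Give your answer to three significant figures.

With I = (2/5)MR², the ratio k = I/(MR²) is 0.4.
The rolling condition ω = v/R makes the rotational term ½I(v/R)² = ½kMv², so KE_total = ½(1+k)Mv² = (7/10)Mv².
At the top the kinetic energy is zero, so (7/10)Mv₀² = Mgh.
Thus h = (1+k)v₀²/(2g) = 1.4 × 7.24² / (2 × 10) ≈ 3.67 m.

h ≈ 3.67 m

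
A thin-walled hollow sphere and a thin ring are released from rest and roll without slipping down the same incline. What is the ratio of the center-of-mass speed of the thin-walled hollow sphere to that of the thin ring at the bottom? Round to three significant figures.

v_ratio ≈ 1.10

Each satisfies Mgh = ½(1+k)Mv² with k = I/(MR²), so v ∝ 1/√(1+k).
For the thin-walled hollow sphere k = 2/3; for the thin ring k = 1.
v₁/v₂ = √((1+k₂)/(1+k₁)) = √(2/1.667) ≈ 1.10.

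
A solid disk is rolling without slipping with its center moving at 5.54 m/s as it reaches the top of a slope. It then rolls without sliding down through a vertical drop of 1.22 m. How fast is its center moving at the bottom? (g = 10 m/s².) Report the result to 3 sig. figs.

Here I = (1/2)MR², so the shape factor k = I/(MR²) = 0.5.
Since it rolls without slipping, ω = v/R and KE = ½Mv² + ½Iω² = ½(1+k)Mv² = (3/4)Mv².
Energy conservation: (3/4)Mv₀² + Mgh = (3/4)Mv², so v² = v₀² + 2gh/(1+k).
v = √(5.54² + 2×10×1.22/1.5) = √46.96 ≈ 6.85 m/s.

v ≈ 6.85 m/s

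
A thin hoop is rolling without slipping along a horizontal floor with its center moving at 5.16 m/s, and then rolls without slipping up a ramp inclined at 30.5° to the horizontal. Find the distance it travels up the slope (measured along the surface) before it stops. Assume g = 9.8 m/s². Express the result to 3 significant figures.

For this body I = MR², i.e. k = I/(MR²) = 1.
Rolling without slipping gives ω = v/R, so the total kinetic energy is ½Mv² + ½Iω² = ½(1+k)Mv² = Mv².
Setting this equal to Mgh gives the vertical rise h = (1+k)v₀²/(2g) = 2×5.16²/(2×9.8) = 2.717 m.
The distance along the slope is d = h/sinθ = 2.717/sin30.5° ≈ 5.35 m.

d ≈ 5.35 m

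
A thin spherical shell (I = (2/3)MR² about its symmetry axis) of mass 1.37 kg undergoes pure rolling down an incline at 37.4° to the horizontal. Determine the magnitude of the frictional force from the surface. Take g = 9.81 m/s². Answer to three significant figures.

The moment of inertia is (2/3)MR², giving k ≡ I/(MR²) = 2/3.
Newton's second law down the slope: Mg sinθ − f = Ma. The torque equation fR = Iα (with α = a/R) gives f = kMa.
Combining, a = g sinθ/(1+k) and f = kMa = kMg sinθ/(1+k).
f = (2/3) × 1.37 × 9.81 × sin37.4° / 1.667 ≈ 3.27 N.

f ≈ 3.27 N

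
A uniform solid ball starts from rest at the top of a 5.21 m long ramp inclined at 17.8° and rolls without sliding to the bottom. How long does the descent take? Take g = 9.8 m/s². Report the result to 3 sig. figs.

With I = (2/5)MR², the ratio k = I/(MR²) is 0.4.
Along the incline Mg sinθ − f = Ma, and torque about the center fR = Iα = kMR²(a/R) gives f = kMa.
Hence a = g sinθ/(1+k) = 9.8×sin17.8°/1.4 = 2.14 m/s².
With constant a from rest, t = √(2L/a) = √(2·5.21/2.14) ≈ 2.21 s.

t ≈ 2.21 s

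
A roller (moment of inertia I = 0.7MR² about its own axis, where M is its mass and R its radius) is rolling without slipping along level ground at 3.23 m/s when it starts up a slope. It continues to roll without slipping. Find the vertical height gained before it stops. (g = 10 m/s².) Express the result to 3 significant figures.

With I = 0.7MR², the ratio k = I/(MR²) is 0.7.
Rolling without slipping gives ω = v/R, so the total kinetic energy is ½Mv² + ½Iω² = ½(1+k)Mv² = (17/20)Mv².
At the top the kinetic energy is zero, so (17/20)Mv₀² = Mgh.
Thus h = (1+k)v₀²/(2g) = 1.7 × 3.23² / (2 × 10) ≈ 0.887 m.

h ≈ 0.887 m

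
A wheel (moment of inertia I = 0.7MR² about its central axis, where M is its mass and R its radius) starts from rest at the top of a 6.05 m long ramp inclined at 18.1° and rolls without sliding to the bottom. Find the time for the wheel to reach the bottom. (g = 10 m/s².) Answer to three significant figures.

t ≈ 2.57 s

For this body I = 0.7MR², i.e. k = I/(MR²) = 0.7.
Translational: Mg sinθ − f = Ma. Rotational about the CM: fR = Iα = kMRa, so f = kMa.
Hence a = g sinθ/(1+k) = 10×sin18.1°/1.7 = 1.828 m/s².
Starting from rest, L = ½at², so t = √(2L/a) = √(2×6.05/1.828) ≈ 2.57 s.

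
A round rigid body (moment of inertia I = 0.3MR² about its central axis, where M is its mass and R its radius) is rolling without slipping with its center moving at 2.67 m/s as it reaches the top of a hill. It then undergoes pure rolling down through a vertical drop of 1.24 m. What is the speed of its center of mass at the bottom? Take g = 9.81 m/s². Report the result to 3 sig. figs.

With I = 0.3MR², the ratio k = I/(MR²) is 0.3.
Since it rolls without slipping, ω = v/R and KE = ½Mv² + ½Iω² = ½(1+k)Mv² = (13/20)Mv².
Conserving energy between top and bottom: (13/20)Mv² = (13/20)Mv₀² + Mgh, hence v² = v₀² + 2gh/(1+k).
v = √(2.67² + 2×9.81×1.24/1.3) = √25.84 ≈ 5.08 m/s.

v ≈ 5.08 m/s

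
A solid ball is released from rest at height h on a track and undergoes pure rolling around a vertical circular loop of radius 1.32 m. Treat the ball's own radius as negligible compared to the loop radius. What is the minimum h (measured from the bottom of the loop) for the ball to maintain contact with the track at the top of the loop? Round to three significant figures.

Here I = (2/5)MR², so the shape factor k = I/(MR²) = 0.4.
At the top of the loop, the minimum-contact condition is Mg = Mv_top²/r, so v_top² = gr.
With ω = v/R, the kinetic energy at speed v is ½(1+k)Mv² = (7/10)Mv².
Energy conservation from release (height h) to the top (height 2r): Mgh = Mg(2r) + (7/10)M·gr.
Thus h_min = 2r + (1+k)r/2 = r(2 + 1.4/2) = 1.32 × 2.7 ≈ 3.56 m.

h_min ≈ 3.56 m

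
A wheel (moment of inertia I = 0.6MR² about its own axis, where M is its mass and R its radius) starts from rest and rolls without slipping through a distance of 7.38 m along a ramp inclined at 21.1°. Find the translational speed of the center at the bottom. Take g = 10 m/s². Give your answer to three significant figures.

The moment of inertia is 0.6MR², giving k ≡ I/(MR²) = 0.6.
The rolling condition ω = v/R makes the rotational term ½I(v/R)² = ½kMv², so KE_total = ½(1+k)Mv² = (4/5)Mv².
The vertical drop is h = L sinθ = 7.38 × sin21.1° = 2.657 m.
Energy conservation: Mgh = (4/5)Mv², so v = √(2gh/(1+k)) = √(2 × 10 × 2.657 / 1.6) ≈ 5.76 m/s.

v ≈ 5.76 m/s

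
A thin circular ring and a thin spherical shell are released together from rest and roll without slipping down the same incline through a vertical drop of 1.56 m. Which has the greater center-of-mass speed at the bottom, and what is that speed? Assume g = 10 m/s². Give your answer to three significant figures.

For rolling without slipping, Mgh = ½(1+k)Mv² where k = I/(MR²), so v = √(2gh/(1+k)).
Thin circular ring: k = 1, giving v = √(2×10×1.56/2) = 3.95 m/s.
Thin spherical shell: k = 2/3, giving v = √(2×10×1.56/1.667) = 4.327 m/s.
The smaller k wins: the thin spherical shell, at ≈ 4.33 m/s.

the thin spherical shell, at v ≈ 4.33 m/s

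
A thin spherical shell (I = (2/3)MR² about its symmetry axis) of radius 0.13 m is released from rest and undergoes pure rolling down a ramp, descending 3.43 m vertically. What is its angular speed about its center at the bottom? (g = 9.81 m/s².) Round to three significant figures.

ω ≈ 48.9 rad/s

Here I = (2/3)MR², so the shape factor k = I/(MR²) = 2/3.
The rolling condition ω = v/R makes the rotational term ½I(v/R)² = ½kMv², so KE_total = ½(1+k)Mv² = (5/6)Mv².
Energy conservation Mgh = ½(1+k)Mv² gives v = √(2gh/(1+k)) = √(2 × 9.81 × 3.43 / 1.667) = 6.354 m/s.
The angular speed follows from ω = v/R = 6.354/0.13 ≈ 48.9 rad/s.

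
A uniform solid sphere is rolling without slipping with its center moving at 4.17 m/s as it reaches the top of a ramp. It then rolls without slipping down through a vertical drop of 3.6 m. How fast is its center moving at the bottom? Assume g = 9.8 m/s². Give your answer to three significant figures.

v ≈ 8.23 m/s

For this body I = (2/5)MR², i.e. k = I/(MR²) = 0.4.
Rolling without slipping gives ω = v/R, so the total kinetic energy is ½Mv² + ½Iω² = ½(1+k)Mv² = (7/10)Mv².
Conserving energy between top and bottom: (7/10)Mv² = (7/10)Mv₀² + Mgh, hence v² = v₀² + 2gh/(1+k).
v = √(4.17² + 2×9.8×3.6/1.4) = √67.79 ≈ 8.23 m/s.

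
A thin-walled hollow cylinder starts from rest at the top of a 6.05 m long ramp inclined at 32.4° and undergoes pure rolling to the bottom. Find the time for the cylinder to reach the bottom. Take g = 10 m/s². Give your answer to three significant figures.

t ≈ 2.13 s

Here I = MR², so the shape factor k = I/(MR²) = 1.
Translational: Mg sinθ − f = Ma. Rotational about the CM: fR = Iα = kMRa, so f = kMa.
Hence a = g sinθ/(1+k) = 10×sin32.4°/2 = 2.679 m/s².
Starting from rest, L = ½at², so t = √(2L/a) = √(2×6.05/2.679) ≈ 2.13 s.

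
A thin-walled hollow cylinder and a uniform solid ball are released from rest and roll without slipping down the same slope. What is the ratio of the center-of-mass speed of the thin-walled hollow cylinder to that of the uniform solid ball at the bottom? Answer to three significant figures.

Each satisfies Mgh = ½(1+k)Mv² with k = I/(MR²), so v ∝ 1/√(1+k).
For the thin-walled hollow cylinder k = 1; for the uniform solid ball k = 0.4.
v₁/v₂ = √((1+k₂)/(1+k₁)) = √(1.4/2) ≈ 0.837.

v_ratio ≈ 0.837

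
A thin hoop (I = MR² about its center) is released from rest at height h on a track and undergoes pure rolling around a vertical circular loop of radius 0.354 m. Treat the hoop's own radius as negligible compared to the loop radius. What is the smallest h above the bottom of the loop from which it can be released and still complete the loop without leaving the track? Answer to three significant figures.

For this body I = MR², i.e. k = I/(MR²) = 1.
At the top, contact is just lost when gravity alone supplies the centripetal force: Mg = Mv_top²/r, i.e. v_top² = gr.
With ω = v/R, the kinetic energy at speed v is ½(1+k)Mv² = Mv².
Energy conservation from release (height h) to the top (height 2r): Mgh = Mg(2r) + M·gr.
Thus h_min = 2r + (1+k)r/2 = r(2 + 2/2) = 0.354 × 3 ≈ 1.06 m.

h_min ≈ 1.06 m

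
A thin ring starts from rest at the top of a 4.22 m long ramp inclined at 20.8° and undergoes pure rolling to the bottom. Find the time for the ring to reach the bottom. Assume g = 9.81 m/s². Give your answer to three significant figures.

The moment of inertia is MR², giving k ≡ I/(MR²) = 1.
Along the incline Mg sinθ − f = Ma, and torque about the center fR = Iα = kMR²(a/R) gives f = kMa.
Hence a = g sinθ/(1+k) = 9.81×sin20.8°/2 = 1.742 m/s².
With constant a from rest, t = √(2L/a) = √(2·4.22/1.742) ≈ 2.20 s.

t ≈ 2.20 s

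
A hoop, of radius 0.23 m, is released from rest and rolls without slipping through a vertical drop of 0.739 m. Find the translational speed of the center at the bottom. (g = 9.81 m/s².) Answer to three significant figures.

Here I = MR², so the shape factor k = I/(MR²) = 1.
Since it rolls without slipping, ω = v/R and KE = ½Mv² + ½Iω² = ½(1+k)Mv² = Mv².
Energy conservation: Mgh = Mv², so v = √(2gh/(1+k)) = √(2 × 9.81 × 0.739 / 2) ≈ 2.69 m/s.

v ≈ 2.69 m/s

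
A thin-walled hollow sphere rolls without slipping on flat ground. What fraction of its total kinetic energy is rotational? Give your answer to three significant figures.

For this body I = (2/3)MR², i.e. k = I/(MR²) = 2/3.
Since ω = v/R, the translational part is ½Mv² and the rotational part is ½I(v/R)² = ½kMv²; the total is ½(1+k)Mv².
The rotational fraction is therefore k/(1+k) = (2/3)/1.667 ≈ 0.400.

fraction ≈ 0.400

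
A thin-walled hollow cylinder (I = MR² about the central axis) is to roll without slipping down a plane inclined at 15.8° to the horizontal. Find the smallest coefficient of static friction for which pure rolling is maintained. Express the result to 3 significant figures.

μ_min ≈ 0.141

For this body I = MR², i.e. k = I/(MR²) = 1.
Along the incline Mg sinθ − f = Ma, and torque about the center fR = Iα = kMR²(a/R) gives f = kMa.
These give a = g sinθ/(1+k) and the required friction f = kMg sinθ/(1+k).
With N = Mg cosθ, the no-slip condition f ≤ μN gives μ_min = f/N = k tanθ/(1+k).
μ_min = 1 × tan15.8° / 2 ≈ 0.141.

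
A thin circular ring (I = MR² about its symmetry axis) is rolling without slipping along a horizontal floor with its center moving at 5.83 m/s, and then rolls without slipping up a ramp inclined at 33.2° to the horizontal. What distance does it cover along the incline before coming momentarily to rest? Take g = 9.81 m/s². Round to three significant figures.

d ≈ 6.33 m

The moment of inertia is MR², giving k ≡ I/(MR²) = 1.
Since it rolls without slipping, ω = v/R and KE = ½Mv² + ½Iω² = ½(1+k)Mv² = Mv².
Setting this equal to Mgh gives the vertical rise h = (1+k)v₀²/(2g) = 2×5.83²/(2×9.81) = 3.465 m.
Along the incline, d = h/sinθ = 3.465/sin33.2° ≈ 6.33 m.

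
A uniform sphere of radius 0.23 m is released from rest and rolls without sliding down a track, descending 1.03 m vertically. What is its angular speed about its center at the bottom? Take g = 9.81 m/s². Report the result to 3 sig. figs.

The moment of inertia is (2/5)MR², giving k ≡ I/(MR²) = 0.4.
Pure rolling means v = ωR; then KE = ½Mv² + ½I(v/R)² = ½(1+k)Mv² = (7/10)Mv².
Energy conservation Mgh = ½(1+k)Mv² gives v = √(2gh/(1+k)) = √(2 × 9.81 × 1.03 / 1.4) = 3.799 m/s.
The angular speed follows from ω = v/R = 3.799/0.23 ≈ 16.5 rad/s.

ω ≈ 16.5 rad/s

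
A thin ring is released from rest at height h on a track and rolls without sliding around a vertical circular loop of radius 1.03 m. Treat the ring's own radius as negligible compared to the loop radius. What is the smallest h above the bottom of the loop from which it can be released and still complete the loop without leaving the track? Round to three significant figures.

h_min ≈ 3.09 m

For this body I = MR², i.e. k = I/(MR²) = 1.
At the top, contact is just lost when gravity alone supplies the centripetal force: Mg = Mv_top²/r, i.e. v_top² = gr.
With ω = v/R, the kinetic energy at speed v is ½(1+k)Mv² = Mv².
Energy conservation from release (height h) to the top (height 2r): Mgh = Mg(2r) + M·gr.
Thus h_min = 2r + (1+k)r/2 = r(2 + 2/2) = 1.03 × 3 ≈ 3.09 m.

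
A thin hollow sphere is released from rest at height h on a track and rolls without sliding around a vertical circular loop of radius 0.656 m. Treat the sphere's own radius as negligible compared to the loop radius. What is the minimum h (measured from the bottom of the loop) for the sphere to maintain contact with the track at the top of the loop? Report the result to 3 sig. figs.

For this body I = (2/3)MR², i.e. k = I/(MR²) = 2/3.
At the top of the loop, the minimum-contact condition is Mg = Mv_top²/r, so v_top² = gr.
With ω = v/R, the kinetic energy at speed v is ½(1+k)Mv² = (5/6)Mv².
Energy conservation from release (height h) to the top (height 2r): Mgh = Mg(2r) + (5/6)M·gr.
Thus h_min = 2r + (1+k)r/2 = r(2 + 1.667/2) = 0.656 × 2.833 ≈ 1.86 m.

h_min ≈ 1.86 m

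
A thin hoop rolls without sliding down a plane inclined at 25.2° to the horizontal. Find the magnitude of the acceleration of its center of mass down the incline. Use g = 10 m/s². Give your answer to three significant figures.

With I = MR², the ratio k = I/(MR²) is 1.
Translational: Mg sinθ − f = Ma. Rotational about the CM: fR = Iα = kMRa, so f = kMa.
Eliminating f: Mg sinθ = (1+k)Ma, so a = g sinθ/(1+k) = 10 × sin25.2° / 2 ≈ 2.13 m/s².

a ≈ 2.13 m/s²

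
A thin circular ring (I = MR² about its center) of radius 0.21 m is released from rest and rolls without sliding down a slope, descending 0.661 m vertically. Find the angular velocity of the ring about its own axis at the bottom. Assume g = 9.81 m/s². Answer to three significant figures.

ω ≈ 12.1 rad/s

The moment of inertia is MR², giving k ≡ I/(MR²) = 1.
Since it rolls without slipping, ω = v/R and KE = ½Mv² + ½Iω² = ½(1+k)Mv² = Mv².
Energy conservation Mgh = ½(1+k)Mv² gives v = √(2gh/(1+k)) = √(2 × 9.81 × 0.661 / 2) = 2.546 m/s.
Then ω = v/R = 2.546 / 0.21 ≈ 12.1 rad/s.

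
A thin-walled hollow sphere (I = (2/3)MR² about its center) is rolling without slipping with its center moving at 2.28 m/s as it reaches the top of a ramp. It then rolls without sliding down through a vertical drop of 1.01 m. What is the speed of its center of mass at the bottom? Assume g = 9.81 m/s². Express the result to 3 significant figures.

The moment of inertia is (2/3)MR², giving k ≡ I/(MR²) = 2/3.
Since it rolls without slipping, ω = v/R and KE = ½Mv² + ½Iω² = ½(1+k)Mv² = (5/6)Mv².
Energy conservation: (5/6)Mv₀² + Mgh = (5/6)Mv², so v² = v₀² + 2gh/(1+k).
v = √(2.28² + 2×9.81×1.01/1.667) = √17.09 ≈ 4.13 m/s.

v ≈ 4.13 m/s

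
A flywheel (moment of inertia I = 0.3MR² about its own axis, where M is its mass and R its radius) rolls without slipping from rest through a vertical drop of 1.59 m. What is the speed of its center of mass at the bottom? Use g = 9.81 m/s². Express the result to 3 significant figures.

v ≈ 4.90 m/s

Here I = 0.3MR², so the shape factor k = I/(MR²) = 0.3.
Rolling without slipping gives ω = v/R, so the total kinetic energy is ½Mv² + ½Iω² = ½(1+k)Mv² = (13/20)Mv².
Setting Mgh = (13/20)Mv² gives v = √(2gh/(1+k)) = √(2·9.81·1.59/1.3) ≈ 4.90 m/s.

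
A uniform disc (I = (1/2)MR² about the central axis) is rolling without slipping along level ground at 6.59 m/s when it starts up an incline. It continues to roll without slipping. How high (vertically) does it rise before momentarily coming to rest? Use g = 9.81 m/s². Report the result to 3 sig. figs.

With I = (1/2)MR², the ratio k = I/(MR²) is 0.5.
Pure rolling means v = ωR; then KE = ½Mv² + ½I(v/R)² = ½(1+k)Mv² = (3/4)Mv².
All of this converts to potential energy at the highest point: (3/4)Mv₀² = Mgh.
Thus h = (1+k)v₀²/(2g) = 1.5 × 6.59² / (2 × 9.81) ≈ 3.32 m.

h ≈ 3.32 m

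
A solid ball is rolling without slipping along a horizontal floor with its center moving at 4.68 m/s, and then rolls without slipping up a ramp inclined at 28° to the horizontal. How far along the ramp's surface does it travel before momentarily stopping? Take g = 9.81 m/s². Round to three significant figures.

Here I = (2/5)MR², so the shape factor k = I/(MR²) = 0.4.
The rolling condition ω = v/R makes the rotational term ½I(v/R)² = ½kMv², so KE_total = ½(1+k)Mv² = (7/10)Mv².
Setting this equal to Mgh gives the vertical rise h = (1+k)v₀²/(2g) = 1.4×4.68²/(2×9.81) = 1.563 m.
The distance along the slope is d = h/sinθ = 1.563/sin28° ≈ 3.33 m.

d ≈ 3.33 m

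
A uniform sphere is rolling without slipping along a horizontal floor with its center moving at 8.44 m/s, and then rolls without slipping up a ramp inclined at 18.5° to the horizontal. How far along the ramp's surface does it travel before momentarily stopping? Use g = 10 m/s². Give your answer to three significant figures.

d ≈ 15.7 m

The moment of inertia is (2/5)MR², giving k ≡ I/(MR²) = 0.4.
Rolling without slipping gives ω = v/R, so the total kinetic energy is ½Mv² + ½Iω² = ½(1+k)Mv² = (7/10)Mv².
Setting this equal to Mgh gives the vertical rise h = (1+k)v₀²/(2g) = 1.4×8.44²/(2×10) = 4.986 m.
The distance along the slope is d = h/sinθ = 4.986/sin18.5° ≈ 15.7 m.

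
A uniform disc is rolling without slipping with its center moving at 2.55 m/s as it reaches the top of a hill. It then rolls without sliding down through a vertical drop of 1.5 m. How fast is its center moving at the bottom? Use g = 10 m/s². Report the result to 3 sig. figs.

v ≈ 5.15 m/s

The moment of inertia is (1/2)MR², giving k ≡ I/(MR²) = 0.5.
Rolling without slipping gives ω = v/R, so the total kinetic energy is ½Mv² + ½Iω² = ½(1+k)Mv² = (3/4)Mv².
Conserving energy between top and bottom: (3/4)Mv² = (3/4)Mv₀² + Mgh, hence v² = v₀² + 2gh/(1+k).
v = √(2.55² + 2×10×1.5/1.5) = √26.5 ≈ 5.15 m/s.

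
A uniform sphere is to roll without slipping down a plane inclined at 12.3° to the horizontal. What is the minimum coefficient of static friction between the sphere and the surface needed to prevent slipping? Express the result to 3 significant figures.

μ_min ≈ 0.0623

Here I = (2/5)MR², so the shape factor k = I/(MR²) = 0.4.
Along the incline Mg sinθ − f = Ma, and torque about the center fR = Iα = kMR²(a/R) gives f = kMa.
These give a = g sinθ/(1+k) and the required friction f = kMg sinθ/(1+k).
The normal force is N = Mg cosθ, so μ_min = f/N = k tanθ/(1+k).
μ_min = 0.4 × tan12.3° / 1.4 ≈ 0.0623.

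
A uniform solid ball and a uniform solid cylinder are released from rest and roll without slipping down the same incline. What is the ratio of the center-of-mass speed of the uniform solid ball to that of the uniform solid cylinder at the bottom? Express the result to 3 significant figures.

v_ratio ≈ 1.04

Each satisfies Mgh = ½(1+k)Mv² with k = I/(MR²), so v ∝ 1/√(1+k).
For the uniform solid ball k = 0.4; for the uniform solid cylinder k = 0.5.
v₁/v₂ = √((1+k₂)/(1+k₁)) = √(1.5/1.4) ≈ 1.04.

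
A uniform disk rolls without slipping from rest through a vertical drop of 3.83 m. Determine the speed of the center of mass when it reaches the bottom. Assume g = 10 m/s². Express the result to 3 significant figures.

Here I = (1/2)MR², so the shape factor k = I/(MR²) = 0.5.
The rolling condition ω = v/R makes the rotational term ½I(v/R)² = ½kMv², so KE_total = ½(1+k)Mv² = (3/4)Mv².
Setting Mgh = (3/4)Mv² gives v = √(2gh/(1+k)) = √(2·10·3.83/1.5) ≈ 7.15 m/s.

v ≈ 7.15 m/s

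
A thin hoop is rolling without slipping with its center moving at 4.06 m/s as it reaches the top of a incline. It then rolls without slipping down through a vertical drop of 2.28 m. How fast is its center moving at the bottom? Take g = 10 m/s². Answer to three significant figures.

The moment of inertia is MR², giving k ≡ I/(MR²) = 1.
The rolling condition ω = v/R makes the rotational term ½I(v/R)² = ½kMv², so KE_total = ½(1+k)Mv² = Mv².
Conserving energy between top and bottom: Mv² = Mv₀² + Mgh, hence v² = v₀² + 2gh/(1+k).
v = √(4.06² + 2×10×2.28/2) = √39.28 ≈ 6.27 m/s.

v ≈ 6.27 m/s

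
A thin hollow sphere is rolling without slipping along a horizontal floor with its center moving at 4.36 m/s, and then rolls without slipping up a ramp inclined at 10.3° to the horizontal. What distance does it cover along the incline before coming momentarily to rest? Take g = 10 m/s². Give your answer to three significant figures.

Here I = (2/3)MR², so the shape factor k = I/(MR²) = 2/3.
Pure rolling means v = ωR; then KE = ½Mv² + ½I(v/R)² = ½(1+k)Mv² = (5/6)Mv².
Setting this equal to Mgh gives the vertical rise h = (1+k)v₀²/(2g) = 1.667×4.36²/(2×10) = 1.584 m.
Along the incline, d = h/sinθ = 1.584/sin10.3° ≈ 8.86 m.

d ≈ 8.86 m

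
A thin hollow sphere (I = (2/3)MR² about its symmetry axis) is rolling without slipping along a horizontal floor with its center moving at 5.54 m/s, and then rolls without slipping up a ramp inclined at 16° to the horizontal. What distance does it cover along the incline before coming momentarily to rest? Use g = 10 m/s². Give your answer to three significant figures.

d ≈ 9.28 m

With I = (2/3)MR², the ratio k = I/(MR²) is 2/3.
The rolling condition ω = v/R makes the rotational term ½I(v/R)² = ½kMv², so KE_total = ½(1+k)Mv² = (5/6)Mv².
Setting this equal to Mgh gives the vertical rise h = (1+k)v₀²/(2g) = 1.667×5.54²/(2×10) = 2.558 m.
Along the incline, d = h/sinθ = 2.558/sin16° ≈ 9.28 m.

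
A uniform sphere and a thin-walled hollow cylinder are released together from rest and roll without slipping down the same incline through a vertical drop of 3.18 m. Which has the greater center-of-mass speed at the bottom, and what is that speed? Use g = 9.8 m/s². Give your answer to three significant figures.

the uniform sphere, at v ≈ 6.67 m/s

For rolling without slipping, Mgh = ½(1+k)Mv² where k = I/(MR²), so v = √(2gh/(1+k)).
Uniform sphere: k = 0.4, giving v = √(2×9.8×3.18/1.4) = 6.672 m/s.
Thin-walled hollow cylinder: k = 1, giving v = √(2×9.8×3.18/2) = 5.582 m/s.
The smaller k wins: the uniform sphere, at ≈ 6.67 m/s.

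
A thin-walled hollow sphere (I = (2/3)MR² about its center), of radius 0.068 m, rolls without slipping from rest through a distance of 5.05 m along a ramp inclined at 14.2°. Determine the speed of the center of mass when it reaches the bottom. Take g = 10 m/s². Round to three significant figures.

v ≈ 3.86 m/s

Here I = (2/3)MR², so the shape factor k = I/(MR²) = 2/3.
Pure rolling means v = ωR; then KE = ½Mv² + ½I(v/R)² = ½(1+k)Mv² = (5/6)Mv².
The vertical drop is h = L sinθ = 5.05 × sin14.2° = 1.239 m.
Energy conservation: Mgh = (5/6)Mv², so v = √(2gh/(1+k)) = √(2 × 10 × 1.239 / 1.667) ≈ 3.86 m/s.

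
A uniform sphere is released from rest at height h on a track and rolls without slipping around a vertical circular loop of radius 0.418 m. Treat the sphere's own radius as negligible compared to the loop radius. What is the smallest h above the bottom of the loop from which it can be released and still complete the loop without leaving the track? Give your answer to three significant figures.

The moment of inertia is (2/5)MR², giving k ≡ I/(MR²) = 0.4.
At the top, contact is just lost when gravity alone supplies the centripetal force: Mg = Mv_top²/r, i.e. v_top² = gr.
With ω = v/R, the kinetic energy at speed v is ½(1+k)Mv² = (7/10)Mv².
Energy conservation from release (height h) to the top (height 2r): Mgh = Mg(2r) + (7/10)M·gr.
Thus h_min = 2r + (1+k)r/2 = r(2 + 1.4/2) = 0.418 × 2.7 ≈ 1.13 m.

h_min ≈ 1.13 m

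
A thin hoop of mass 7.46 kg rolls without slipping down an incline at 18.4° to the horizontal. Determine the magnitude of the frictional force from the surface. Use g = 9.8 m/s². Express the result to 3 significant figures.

For this body I = MR², i.e. k = I/(MR²) = 1.
Translational: Mg sinθ − f = Ma. Rotational about the CM: fR = Iα = kMRa, so f = kMa.
Combining, a = g sinθ/(1+k) and f = kMa = kMg sinθ/(1+k).
f = 1 × 7.46 × 9.8 × sin18.4° / 2 ≈ 11.5 N.

f ≈ 11.5 N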